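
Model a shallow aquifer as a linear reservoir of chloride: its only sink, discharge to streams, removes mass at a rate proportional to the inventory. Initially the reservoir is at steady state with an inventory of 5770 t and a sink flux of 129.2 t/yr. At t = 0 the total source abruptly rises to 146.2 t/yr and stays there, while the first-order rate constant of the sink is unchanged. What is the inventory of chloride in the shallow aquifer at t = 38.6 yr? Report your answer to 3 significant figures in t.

The sink rate constant is k = F₀/M₀ = 129.2/5770 = 0.02239 yr⁻¹.
Solving dM/dt = F₁ − kM with M(0) = M₀ gives M(t) = F₁/k + (M₀ − F₁/k)·e^(−kt).
F₁/k = 146.2/0.02239 = 6529.2 t; kt = 0.02239 × 38.6 = 0.8643, e^(−kt) = 0.4213.
M(38.6) = 6529.2 + (5770 − 6529.2) × 0.4213 = 6529.2 − 319.9 = 6209.3 t.

6210 t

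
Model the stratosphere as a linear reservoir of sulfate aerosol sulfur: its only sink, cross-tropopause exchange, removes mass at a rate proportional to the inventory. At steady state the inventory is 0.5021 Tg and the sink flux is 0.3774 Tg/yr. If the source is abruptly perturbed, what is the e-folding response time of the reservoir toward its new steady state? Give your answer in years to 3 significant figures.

1.33 yr

For a linear reservoir the response time equals the residence time τ = M/F.
τ = 0.5021 / 0.3774 = 1.330 yr.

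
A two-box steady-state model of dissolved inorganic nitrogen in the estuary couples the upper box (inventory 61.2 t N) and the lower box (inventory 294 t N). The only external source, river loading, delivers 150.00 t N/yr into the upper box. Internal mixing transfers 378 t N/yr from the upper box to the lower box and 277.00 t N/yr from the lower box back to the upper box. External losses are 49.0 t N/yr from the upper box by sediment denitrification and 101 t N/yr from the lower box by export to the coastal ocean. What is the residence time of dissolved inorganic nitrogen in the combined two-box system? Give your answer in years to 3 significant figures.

For the system as a whole, the A↔B exchange is internal and contributes nothing to the throughput; only the external sinks remove mass.
M_total = 61.2 + 294 = 355.20 t N.
ΣF_external_out = 49.0 + 101 = 150.00 t N/yr.
τ = M_total / ΣF_ext = 355.20 / 150.00 = 2.368 yr.

2.37 yr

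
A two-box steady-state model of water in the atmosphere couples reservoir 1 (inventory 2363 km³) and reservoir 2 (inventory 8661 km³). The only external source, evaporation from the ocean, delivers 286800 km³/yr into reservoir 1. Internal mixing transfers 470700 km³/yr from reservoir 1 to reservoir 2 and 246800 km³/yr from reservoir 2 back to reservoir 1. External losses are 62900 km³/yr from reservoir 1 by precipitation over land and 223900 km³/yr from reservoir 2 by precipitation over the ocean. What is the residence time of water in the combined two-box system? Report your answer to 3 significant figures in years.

0.0384 yr

Treat the two boxes together as one reservoir: the mixing fluxes between them are internal recycling, so τ = ΣM / Σ(external losses).
M_total = 2363 + 8661 = 11024 km³.
ΣF_external_out = 62900 + 223900 = 286800 km³/yr.
τ = M_total / ΣF_ext = 11024 / 286800 = 0.03844 yr.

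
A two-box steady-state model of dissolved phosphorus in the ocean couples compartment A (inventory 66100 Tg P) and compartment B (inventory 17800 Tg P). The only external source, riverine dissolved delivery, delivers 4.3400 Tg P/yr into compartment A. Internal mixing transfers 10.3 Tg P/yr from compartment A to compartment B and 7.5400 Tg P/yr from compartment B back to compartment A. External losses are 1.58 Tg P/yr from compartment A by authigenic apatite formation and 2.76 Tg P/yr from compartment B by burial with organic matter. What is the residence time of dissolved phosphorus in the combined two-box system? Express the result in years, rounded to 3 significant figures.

19300 yr

For the system as a whole, the A↔B exchange is internal and contributes nothing to the throughput; only the external sinks remove mass.
M_total = 66100 + 17800 = 83900 Tg P.
ΣF_external_out = 1.58 + 2.76 = 4.3400 Tg P/yr.
τ = M_total / ΣF_ext = 83900 / 4.3400 = 19330 yr.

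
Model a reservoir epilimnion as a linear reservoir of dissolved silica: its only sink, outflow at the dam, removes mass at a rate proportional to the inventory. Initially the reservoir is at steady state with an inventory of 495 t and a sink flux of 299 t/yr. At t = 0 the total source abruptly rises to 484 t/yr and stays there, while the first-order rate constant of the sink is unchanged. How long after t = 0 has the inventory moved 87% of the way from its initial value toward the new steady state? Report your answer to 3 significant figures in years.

τ = M₀/F₀ = 495/299 = 1.656 yr.
The remaining gap fraction is e^(−t/τ); 87% covered ⇒ e^(−t/τ) = 0.130.
t = −τ ln(0.130) = 1.656 × 2.040 = 3.378 yr.

3.38 yr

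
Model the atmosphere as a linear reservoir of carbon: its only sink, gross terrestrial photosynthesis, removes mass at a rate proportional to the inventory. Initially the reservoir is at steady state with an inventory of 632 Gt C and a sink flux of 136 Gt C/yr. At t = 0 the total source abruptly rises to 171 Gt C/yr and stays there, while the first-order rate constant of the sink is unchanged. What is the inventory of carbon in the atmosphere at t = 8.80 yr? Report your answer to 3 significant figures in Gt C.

τ = M₀/F₀ = 632/136 = 4.647 yr; rate constant k = 1/τ.
New steady state M_∞ = F₁/k = F₁·τ = 171 × 4.647 = 794.65 Gt C.
M(t) = M_∞ + (M₀ − M_∞)·e^(−t/τ); t/τ = 8.80/4.647 = 1.894, so e^(−t/τ) = 0.1505.
M(t) = 794.65 − 162.6 × 0.1505 = 770.17 Gt C.

770 Gt C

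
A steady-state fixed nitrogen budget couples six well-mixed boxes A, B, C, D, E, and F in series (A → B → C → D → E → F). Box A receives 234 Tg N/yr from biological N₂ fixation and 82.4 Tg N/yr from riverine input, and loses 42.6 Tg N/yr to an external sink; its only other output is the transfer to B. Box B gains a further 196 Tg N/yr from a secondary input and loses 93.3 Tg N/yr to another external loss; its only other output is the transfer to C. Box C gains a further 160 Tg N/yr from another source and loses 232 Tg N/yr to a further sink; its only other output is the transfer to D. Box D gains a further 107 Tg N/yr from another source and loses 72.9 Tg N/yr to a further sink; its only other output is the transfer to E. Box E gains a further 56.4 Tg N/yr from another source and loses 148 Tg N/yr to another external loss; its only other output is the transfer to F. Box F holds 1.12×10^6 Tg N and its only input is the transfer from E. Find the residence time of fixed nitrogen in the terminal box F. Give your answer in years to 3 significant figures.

Box A: F(A→B) = (234 + 82.4) − 42.6 = 273.80 Tg N/yr.
Box B: F(B→C) = (273.80 + 196) − 93.3 = 376.50 Tg N/yr.
Box C: F(C→D) = (376.50 + 160) − 232 = 304.50 Tg N/yr.
Box D: F(D→E) = (304.50 + 107) − 72.9 = 338.60 Tg N/yr.
Box E: F(E→F) = (338.60 + 56.4) − 148 = 247.00 Tg N/yr.
Box F throughput = its input = 247.00 Tg N/yr; τ = 1.12×10^6 / 247.00 = 4534 yr.

4530 yr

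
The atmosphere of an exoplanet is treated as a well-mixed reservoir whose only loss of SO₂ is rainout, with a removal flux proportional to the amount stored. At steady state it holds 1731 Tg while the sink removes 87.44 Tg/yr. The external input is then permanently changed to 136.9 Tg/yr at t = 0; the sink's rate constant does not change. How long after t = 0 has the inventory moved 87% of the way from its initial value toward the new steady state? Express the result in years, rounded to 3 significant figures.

τ = M₀/F₀ = 1731/87.44 = 19.80 yr.
The remaining gap fraction is e^(−t/τ); 87% covered ⇒ e^(−t/τ) = 0.130.
t = −τ ln(0.130) = 19.80 × 2.040 = 40.39 yr.

40.4 yr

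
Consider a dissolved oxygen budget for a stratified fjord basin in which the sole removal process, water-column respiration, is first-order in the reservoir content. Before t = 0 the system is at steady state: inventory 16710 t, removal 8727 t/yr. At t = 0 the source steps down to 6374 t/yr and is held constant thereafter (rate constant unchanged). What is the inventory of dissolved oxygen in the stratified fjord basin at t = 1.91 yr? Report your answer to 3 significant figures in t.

Residence time τ = M₀/F₀ = 1.915 yr. The eventual steady state is M_∞ = M₀·(F₁/F₀) = 16710 × 6374/8727 = 12205 t.
The anomaly ΔM(t) = M(t) − M_∞ decays as ΔM₀·e^(−t/τ) with ΔM₀ = 16710 − 12205 = 4505 t.
At t = 1.91 yr, e^(−t/τ) = e^(−0.9975) = 0.3688, so ΔM = 1662 t and M = 12205 + 1662 = 13866 t.

13900 t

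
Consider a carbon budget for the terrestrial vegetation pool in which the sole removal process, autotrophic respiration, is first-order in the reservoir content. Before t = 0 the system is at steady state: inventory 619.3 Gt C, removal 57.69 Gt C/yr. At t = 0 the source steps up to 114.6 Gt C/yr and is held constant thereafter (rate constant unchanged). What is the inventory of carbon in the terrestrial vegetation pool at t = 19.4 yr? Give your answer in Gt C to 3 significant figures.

1130 Gt C

Residence time τ = M₀/F₀ = 10.73 yr. The eventual steady state is M_∞ = M₀·(F₁/F₀) = 619.3 × 114.6/57.69 = 1230.2 Gt C.
The anomaly ΔM(t) = M(t) − M_∞ decays as ΔM₀·e^(−t/τ) with ΔM₀ = 619.3 − 1230.2 = −610.9 Gt C.
At t = 19.4 yr, e^(−t/τ) = e^(−1.807) = 0.1641, so ΔM = −100.3 Gt C and M = 1230.2 − 100.3 = 1130.0 Gt C.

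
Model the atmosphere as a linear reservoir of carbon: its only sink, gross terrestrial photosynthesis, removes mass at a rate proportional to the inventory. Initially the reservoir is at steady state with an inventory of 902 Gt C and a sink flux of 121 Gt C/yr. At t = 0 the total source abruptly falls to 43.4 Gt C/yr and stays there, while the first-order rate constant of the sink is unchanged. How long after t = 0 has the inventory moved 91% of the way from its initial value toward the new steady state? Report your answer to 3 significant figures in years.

τ = M₀/F₀ = 902/121 = 7.455 yr.
The remaining gap fraction is e^(−t/τ); 91% covered ⇒ e^(−t/τ) = 0.0900.
t = −τ ln(0.0900) = 7.455 × 2.408 = 17.95 yr.

18.0 yr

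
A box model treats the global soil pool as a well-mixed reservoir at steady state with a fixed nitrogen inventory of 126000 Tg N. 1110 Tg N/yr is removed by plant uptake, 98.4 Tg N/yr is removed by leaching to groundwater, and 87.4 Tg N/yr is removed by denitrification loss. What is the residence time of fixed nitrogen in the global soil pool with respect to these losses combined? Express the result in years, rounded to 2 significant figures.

97 yr

Total removal = 1110 + 98.40 + 87.40 = 1295.8 Tg N/yr.
τ = M / ΣF_out = 126000 / 1295.8 = 97.24 yr.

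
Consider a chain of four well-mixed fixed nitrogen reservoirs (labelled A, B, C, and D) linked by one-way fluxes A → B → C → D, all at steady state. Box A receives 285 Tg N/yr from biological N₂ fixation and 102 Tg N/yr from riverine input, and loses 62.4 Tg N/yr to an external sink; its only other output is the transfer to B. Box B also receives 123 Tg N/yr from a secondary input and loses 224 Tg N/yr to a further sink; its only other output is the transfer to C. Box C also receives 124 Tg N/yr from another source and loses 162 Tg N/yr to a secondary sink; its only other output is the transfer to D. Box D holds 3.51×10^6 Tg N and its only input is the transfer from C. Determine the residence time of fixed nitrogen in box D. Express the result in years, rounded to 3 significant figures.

18900 yr

Box A: F(A→B) = (285 + 102) − 62.4 = 324.60 Tg N/yr.
Box B: F(B→C) = (324.60 + 123) − 224 = 223.60 Tg N/yr.
Box C: F(C→D) = (223.60 + 124) − 162 = 185.60 Tg N/yr.
Box D throughput = its input = 185.60 Tg N/yr; τ = 3.51×10^6 / 185.60 = 18910 yr.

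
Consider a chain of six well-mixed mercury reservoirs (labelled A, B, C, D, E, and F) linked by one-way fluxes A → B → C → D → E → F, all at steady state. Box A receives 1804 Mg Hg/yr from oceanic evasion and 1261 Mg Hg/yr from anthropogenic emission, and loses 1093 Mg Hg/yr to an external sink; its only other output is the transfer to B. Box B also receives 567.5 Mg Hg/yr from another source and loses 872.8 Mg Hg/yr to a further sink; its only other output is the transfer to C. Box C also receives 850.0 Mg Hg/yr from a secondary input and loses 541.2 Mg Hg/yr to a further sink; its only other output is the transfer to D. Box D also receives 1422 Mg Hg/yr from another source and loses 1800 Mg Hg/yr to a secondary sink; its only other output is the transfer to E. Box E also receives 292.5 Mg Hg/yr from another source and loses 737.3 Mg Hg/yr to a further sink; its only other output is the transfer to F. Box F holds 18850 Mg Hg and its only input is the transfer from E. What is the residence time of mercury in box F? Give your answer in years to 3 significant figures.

16.4 yr

Box A: F(A→B) = (1804 + 1261) − 1093 = 1972.0 Mg Hg/yr.
Box B: F(B→C) = (1972.0 + 567.5) − 872.8 = 1666.7 Mg Hg/yr.
Box C: F(C→D) = (1666.7 + 850.0) − 541.2 = 1975.5 Mg Hg/yr.
Box D: F(D→E) = (1975.5 + 1422) − 1800 = 1597.5 Mg Hg/yr.
Box E: F(E→F) = (1597.5 + 292.5) − 737.3 = 1152.7 Mg Hg/yr.
Box F throughput = its input = 1152.7 Mg Hg/yr; τ = 18850 / 1152.7 = 16.35 yr.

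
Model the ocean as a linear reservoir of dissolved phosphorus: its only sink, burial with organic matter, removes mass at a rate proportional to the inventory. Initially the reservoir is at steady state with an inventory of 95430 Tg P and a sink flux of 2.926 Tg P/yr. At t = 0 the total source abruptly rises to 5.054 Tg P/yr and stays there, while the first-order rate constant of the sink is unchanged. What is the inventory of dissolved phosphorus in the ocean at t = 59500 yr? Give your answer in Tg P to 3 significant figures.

τ = M₀/F₀ = 95430/2.926 = 32610 yr; rate constant k = 1/τ.
New steady state M_∞ = F₁/k = F₁·τ = 5.054 × 32610 = 164830 Tg P.
M(t) = M_∞ + (M₀ − M_∞)·e^(−t/τ); t/τ = 59500/32610 = 1.824, so e^(−t/τ) = 0.1613.
M(t) = 164830 − 69400 × 0.1613 = 153640 Tg P.

154000 Tg P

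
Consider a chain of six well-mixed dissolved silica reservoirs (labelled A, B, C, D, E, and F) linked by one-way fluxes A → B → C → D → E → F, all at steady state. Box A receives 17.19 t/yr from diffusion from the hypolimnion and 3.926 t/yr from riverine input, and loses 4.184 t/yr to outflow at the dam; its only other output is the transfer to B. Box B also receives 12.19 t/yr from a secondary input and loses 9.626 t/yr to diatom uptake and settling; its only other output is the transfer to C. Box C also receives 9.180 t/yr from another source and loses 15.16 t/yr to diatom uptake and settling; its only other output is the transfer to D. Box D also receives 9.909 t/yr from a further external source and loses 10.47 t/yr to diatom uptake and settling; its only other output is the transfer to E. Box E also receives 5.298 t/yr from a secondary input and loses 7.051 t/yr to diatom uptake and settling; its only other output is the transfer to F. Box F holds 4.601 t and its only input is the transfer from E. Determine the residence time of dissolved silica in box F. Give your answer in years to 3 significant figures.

0.411 yr

Box A: F(A→B) = (17.19 + 3.926) − 4.184 = 16.932 t/yr.
Box B: F(B→C) = (16.932 + 12.19) − 9.626 = 19.496 t/yr.
Box C: F(C→D) = (19.496 + 9.180) − 15.16 = 13.516 t/yr.
Box D: F(D→E) = (13.516 + 9.909) − 10.47 = 12.955 t/yr.
Box E: F(E→F) = (12.955 + 5.298) − 7.051 = 11.202 t/yr.
Box F throughput = its input = 11.202 t/yr; τ = 4.601 / 11.202 = 0.4107 yr.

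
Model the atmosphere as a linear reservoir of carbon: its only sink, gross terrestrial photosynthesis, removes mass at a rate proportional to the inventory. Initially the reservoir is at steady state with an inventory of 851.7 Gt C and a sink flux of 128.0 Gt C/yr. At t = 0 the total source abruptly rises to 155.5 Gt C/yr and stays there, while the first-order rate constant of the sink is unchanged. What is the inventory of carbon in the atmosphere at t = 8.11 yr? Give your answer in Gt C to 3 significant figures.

981 Gt C

τ = M₀/F₀ = 851.7/128.0 = 6.654 yr; rate constant k = 1/τ.
New steady state M_∞ = F₁/k = F₁·τ = 155.5 × 6.654 = 1034.7 Gt C.
M(t) = M_∞ + (M₀ − M_∞)·e^(−t/τ); t/τ = 8.11/6.654 = 1.219, so e^(−t/τ) = 0.2956.
M(t) = 1034.7 − 183.0 × 0.2956 = 980.60 Gt C.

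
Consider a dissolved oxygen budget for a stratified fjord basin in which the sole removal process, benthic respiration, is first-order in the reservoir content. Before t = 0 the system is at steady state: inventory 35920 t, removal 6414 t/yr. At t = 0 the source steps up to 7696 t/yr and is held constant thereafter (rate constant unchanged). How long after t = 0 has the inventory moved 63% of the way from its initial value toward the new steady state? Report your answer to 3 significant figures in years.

5.57 yr

τ = M₀/F₀ = 35920/6414 = 5.600 yr.
The remaining gap fraction is e^(−t/τ); 63% covered ⇒ e^(−t/τ) = 0.370.
t = −τ ln(0.370) = 5.600 × 0.9943 = 5.568 yr.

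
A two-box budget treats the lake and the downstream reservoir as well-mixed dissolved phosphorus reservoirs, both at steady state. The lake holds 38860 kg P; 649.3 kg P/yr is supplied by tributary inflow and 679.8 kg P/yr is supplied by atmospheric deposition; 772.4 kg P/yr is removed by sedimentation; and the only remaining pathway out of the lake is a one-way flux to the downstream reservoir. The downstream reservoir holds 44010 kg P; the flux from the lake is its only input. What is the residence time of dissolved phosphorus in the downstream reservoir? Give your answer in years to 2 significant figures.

Balance the lake: ΣF_in = 649.3 + 679.8 = 1329.1 kg P/yr.
Flux to the downstream reservoir = ΣF_in − (772.4) = 556.70 kg P/yr.
At steady state the output of the downstream reservoir equals its input, 556.70 kg P/yr.
τ = M / F = 44010 / 556.70 = 79.06 yr.

79 yr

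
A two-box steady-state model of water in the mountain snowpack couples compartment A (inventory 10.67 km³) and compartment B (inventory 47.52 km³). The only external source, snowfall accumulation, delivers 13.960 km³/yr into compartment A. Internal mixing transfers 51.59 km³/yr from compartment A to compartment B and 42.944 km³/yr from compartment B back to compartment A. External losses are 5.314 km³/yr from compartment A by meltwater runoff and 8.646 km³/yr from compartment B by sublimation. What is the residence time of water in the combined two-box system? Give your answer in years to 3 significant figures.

For the system as a whole, the A↔B exchange is internal and contributes nothing to the throughput; only the external sinks remove mass.
M_total = 10.67 + 47.52 = 58.190 km³.
ΣF_external_out = 5.314 + 8.646 = 13.960 km³/yr.
τ = M_total / ΣF_ext = 58.190 / 13.960 = 4.168 yr.

4.17 yr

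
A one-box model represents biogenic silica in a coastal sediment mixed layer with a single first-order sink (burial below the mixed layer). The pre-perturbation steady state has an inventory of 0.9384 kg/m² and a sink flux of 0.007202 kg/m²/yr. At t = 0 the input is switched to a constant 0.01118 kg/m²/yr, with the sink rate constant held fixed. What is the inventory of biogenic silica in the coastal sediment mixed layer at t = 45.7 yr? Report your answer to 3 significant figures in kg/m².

τ = M₀/F₀ = 0.9384/0.007202 = 130.3 yr; rate constant k = 1/τ.
New steady state M_∞ = F₁/k = F₁·τ = 0.01118 × 130.3 = 1.4567 kg/m².
M(t) = M_∞ + (M₀ − M_∞)·e^(−t/τ); t/τ = 45.7/130.3 = 0.3507, so e^(−t/τ) = 0.7042.
M(t) = 1.4567 − 0.5183 × 0.7042 = 1.0917 kg/m².

1.09 kg/m²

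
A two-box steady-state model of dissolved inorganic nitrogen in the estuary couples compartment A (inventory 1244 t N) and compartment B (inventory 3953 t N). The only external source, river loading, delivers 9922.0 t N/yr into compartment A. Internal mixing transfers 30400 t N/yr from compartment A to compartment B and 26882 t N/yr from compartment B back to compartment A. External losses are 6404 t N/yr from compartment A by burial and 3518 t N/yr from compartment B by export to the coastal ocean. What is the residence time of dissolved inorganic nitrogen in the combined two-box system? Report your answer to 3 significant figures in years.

0.524 yr

For the system as a whole, the A↔B exchange is internal and contributes nothing to the throughput; only the external sinks remove mass.
M_total = 1244 + 3953 = 5197.0 t N.
ΣF_external_out = 6404 + 3518 = 9922.0 t N/yr.
τ = M_total / ΣF_ext = 5197.0 / 9922.0 = 0.5238 yr.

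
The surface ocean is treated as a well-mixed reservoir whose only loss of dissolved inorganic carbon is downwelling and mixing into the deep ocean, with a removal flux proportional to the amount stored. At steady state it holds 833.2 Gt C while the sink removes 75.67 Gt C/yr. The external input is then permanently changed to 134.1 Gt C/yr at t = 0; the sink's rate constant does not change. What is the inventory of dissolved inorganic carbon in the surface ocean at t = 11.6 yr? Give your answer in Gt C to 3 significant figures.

1250 Gt C

Residence time τ = M₀/F₀ = 11.01 yr. The eventual steady state is M_∞ = M₀·(F₁/F₀) = 833.2 × 134.1/75.67 = 1476.6 Gt C.
The anomaly ΔM(t) = M(t) − M_∞ decays as ΔM₀·e^(−t/τ) with ΔM₀ = 833.2 − 1476.6 = −643.4 Gt C.
At t = 11.6 yr, e^(−t/τ) = e^(−1.053) = 0.3487, so ΔM = −224.4 Gt C and M = 1476.6 − 224.4 = 1252.2 Gt C.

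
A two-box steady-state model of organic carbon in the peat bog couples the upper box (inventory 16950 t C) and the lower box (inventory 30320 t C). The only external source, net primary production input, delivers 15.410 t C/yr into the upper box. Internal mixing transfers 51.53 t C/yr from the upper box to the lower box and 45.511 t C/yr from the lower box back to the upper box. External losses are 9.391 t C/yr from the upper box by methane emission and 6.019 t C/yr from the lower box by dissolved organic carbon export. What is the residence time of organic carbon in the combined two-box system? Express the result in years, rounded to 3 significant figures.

Treat the two boxes together as one reservoir: the mixing fluxes between them are internal recycling, so τ = ΣM / Σ(external losses).
M_total = 16950 + 30320 = 47270 t C.
ΣF_external_out = 9.391 + 6.019 = 15.410 t C/yr.
τ = M_total / ΣF_ext = 47270 / 15.410 = 3067 yr.

3070 yr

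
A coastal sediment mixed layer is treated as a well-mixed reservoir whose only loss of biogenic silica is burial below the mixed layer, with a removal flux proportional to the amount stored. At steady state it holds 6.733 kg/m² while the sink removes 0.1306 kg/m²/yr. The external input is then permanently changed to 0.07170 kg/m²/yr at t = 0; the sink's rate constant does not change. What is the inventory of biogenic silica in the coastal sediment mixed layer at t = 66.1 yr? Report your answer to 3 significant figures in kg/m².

τ = M₀/F₀ = 6.733/0.1306 = 51.55 yr; rate constant k = 1/τ.
New steady state M_∞ = F₁/k = F₁·τ = 0.07170 × 51.55 = 3.6964 kg/m².
M(t) = M_∞ + (M₀ − M_∞)·e^(−t/τ); t/τ = 66.1/51.55 = 1.282, so e^(−t/τ) = 0.2774.
M(t) = 3.6964 + 3.037 × 0.2774 = 4.5389 kg/m².

4.54 kg/m²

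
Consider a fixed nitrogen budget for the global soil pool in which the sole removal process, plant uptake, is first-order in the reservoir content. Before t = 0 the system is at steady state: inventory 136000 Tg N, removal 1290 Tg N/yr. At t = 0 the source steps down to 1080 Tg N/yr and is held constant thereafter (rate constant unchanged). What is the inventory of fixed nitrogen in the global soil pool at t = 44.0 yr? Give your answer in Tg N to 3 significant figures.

128000 Tg N

The sink rate constant is k = F₀/M₀ = 1290/136000 = 0.009485 yr⁻¹.
Solving dM/dt = F₁ − kM with M(0) = M₀ gives M(t) = F₁/k + (M₀ − F₁/k)·e^(−kt).
F₁/k = 1080/0.009485 = 113860 Tg N; kt = 0.009485 × 44.0 = 0.4174, e^(−kt) = 0.6588.
M(44.0) = 113860 + (136000 − 113860) × 0.6588 = 113860 + 14590 = 128450 Tg N.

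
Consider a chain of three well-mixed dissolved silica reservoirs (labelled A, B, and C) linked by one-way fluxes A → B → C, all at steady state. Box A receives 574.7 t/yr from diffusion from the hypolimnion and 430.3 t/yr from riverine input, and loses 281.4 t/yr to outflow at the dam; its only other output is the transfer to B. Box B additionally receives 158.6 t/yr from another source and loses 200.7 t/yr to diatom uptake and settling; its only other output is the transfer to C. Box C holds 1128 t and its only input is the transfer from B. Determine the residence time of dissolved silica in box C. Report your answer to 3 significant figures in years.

Box A: F(A→B) = (574.7 + 430.3) − 281.4 = 723.60 t/yr.
Box B: F(B→C) = (723.60 + 158.6) − 200.7 = 681.50 t/yr.
Box C throughput = its input = 681.50 t/yr; τ = 1128 / 681.50 = 1.655 yr.

1.66 yr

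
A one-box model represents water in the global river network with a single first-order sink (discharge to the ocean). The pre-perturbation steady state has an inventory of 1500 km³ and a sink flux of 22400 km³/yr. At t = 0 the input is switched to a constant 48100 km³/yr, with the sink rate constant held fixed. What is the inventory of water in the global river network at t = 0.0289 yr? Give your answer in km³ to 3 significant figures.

2100 km³

The sink rate constant is k = F₀/M₀ = 22400/1500 = 14.93 yr⁻¹.
Solving dM/dt = F₁ − kM with M(0) = M₀ gives M(t) = F₁/k + (M₀ − F₁/k)·e^(−kt).
F₁/k = 48100/14.93 = 3221.0 km³; kt = 14.93 × 0.0289 = 0.4316, e^(−kt) = 0.6495.
M(0.0289) = 3221.0 + (1500 − 3221.0) × 0.6495 = 3221.0 − 1118 = 2103.2 km³.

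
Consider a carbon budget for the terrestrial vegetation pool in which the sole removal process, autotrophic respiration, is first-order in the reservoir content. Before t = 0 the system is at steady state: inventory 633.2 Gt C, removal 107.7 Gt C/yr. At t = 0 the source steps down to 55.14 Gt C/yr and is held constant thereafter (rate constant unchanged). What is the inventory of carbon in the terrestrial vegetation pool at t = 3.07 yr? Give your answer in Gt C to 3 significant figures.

Residence time τ = M₀/F₀ = 5.879 yr. The eventual steady state is M_∞ = M₀·(F₁/F₀) = 633.2 × 55.14/107.7 = 324.18 Gt C.
The anomaly ΔM(t) = M(t) − M_∞ decays as ΔM₀·e^(−t/τ) with ΔM₀ = 633.2 − 324.18 = 309.0 Gt C.
At t = 3.07 yr, e^(−t/τ) = e^(−0.5222) = 0.5932, so ΔM = 183.3 Gt C and M = 324.18 + 183.3 = 507.50 Gt C.

508 Gt C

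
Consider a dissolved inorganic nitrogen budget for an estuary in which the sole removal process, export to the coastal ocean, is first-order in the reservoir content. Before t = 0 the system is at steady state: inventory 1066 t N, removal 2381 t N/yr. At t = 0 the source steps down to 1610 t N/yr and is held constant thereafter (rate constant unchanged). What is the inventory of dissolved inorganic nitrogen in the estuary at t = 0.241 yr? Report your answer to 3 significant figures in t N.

Residence time τ = M₀/F₀ = 0.4477 yr. The eventual steady state is M_∞ = M₀·(F₁/F₀) = 1066 × 1610/2381 = 720.81 t N.
The anomaly ΔM(t) = M(t) − M_∞ decays as ΔM₀·e^(−t/τ) with ΔM₀ = 1066 − 720.81 = 345.2 t N.
At t = 0.241 yr, e^(−t/τ) = e^(−0.5383) = 0.5837, so ΔM = 201.5 t N and M = 720.81 + 201.5 = 922.31 t N.

922 t N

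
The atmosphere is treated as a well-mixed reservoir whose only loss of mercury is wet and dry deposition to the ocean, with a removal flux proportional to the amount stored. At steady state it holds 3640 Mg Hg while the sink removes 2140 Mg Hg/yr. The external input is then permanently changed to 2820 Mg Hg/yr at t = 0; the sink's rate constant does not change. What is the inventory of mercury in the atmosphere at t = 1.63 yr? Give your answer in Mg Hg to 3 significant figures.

τ = M₀/F₀ = 3640/2140 = 1.701 yr; rate constant k = 1/τ.
New steady state M_∞ = F₁/k = F₁·τ = 2820 × 1.701 = 4796.6 Mg Hg.
M(t) = M_∞ + (M₀ − M_∞)·e^(−t/τ); t/τ = 1.63/1.701 = 0.9583, so e^(−t/τ) = 0.3835.
M(t) = 4796.6 − 1157 × 0.3835 = 4353.0 Mg Hg.

4350 Mg Hg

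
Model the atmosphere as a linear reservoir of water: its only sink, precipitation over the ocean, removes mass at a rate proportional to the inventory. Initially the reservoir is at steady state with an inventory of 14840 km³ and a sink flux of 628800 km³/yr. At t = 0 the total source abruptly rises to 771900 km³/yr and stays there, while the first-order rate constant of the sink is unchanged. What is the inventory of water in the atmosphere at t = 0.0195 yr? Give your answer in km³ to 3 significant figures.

16700 km³

Residence time τ = M₀/F₀ = 0.02360 yr. The eventual steady state is M_∞ = M₀·(F₁/F₀) = 14840 × 771900/628800 = 18217 km³.
The anomaly ΔM(t) = M(t) − M_∞ decays as ΔM₀·e^(−t/τ) with ΔM₀ = 14840 − 18217 = −3377 km³.
At t = 0.0195 yr, e^(−t/τ) = e^(−0.8263) = 0.4377, so ΔM = −1478 km³ and M = 18217 − 1478 = 16739 km³.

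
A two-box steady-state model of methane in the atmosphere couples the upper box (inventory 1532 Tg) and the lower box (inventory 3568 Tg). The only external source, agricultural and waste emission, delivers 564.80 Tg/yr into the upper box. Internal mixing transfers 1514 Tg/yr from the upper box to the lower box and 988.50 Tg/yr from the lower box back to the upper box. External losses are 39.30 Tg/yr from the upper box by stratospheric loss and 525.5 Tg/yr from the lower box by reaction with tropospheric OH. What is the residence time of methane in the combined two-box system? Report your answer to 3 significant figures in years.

9.03 yr

For the system as a whole, the A↔B exchange is internal and contributes nothing to the throughput; only the external sinks remove mass.
M_total = 1532 + 3568 = 5100.0 Tg.
ΣF_external_out = 39.30 + 525.5 = 564.80 Tg/yr.
τ = M_total / ΣF_ext = 5100.0 / 564.80 = 9.030 yr.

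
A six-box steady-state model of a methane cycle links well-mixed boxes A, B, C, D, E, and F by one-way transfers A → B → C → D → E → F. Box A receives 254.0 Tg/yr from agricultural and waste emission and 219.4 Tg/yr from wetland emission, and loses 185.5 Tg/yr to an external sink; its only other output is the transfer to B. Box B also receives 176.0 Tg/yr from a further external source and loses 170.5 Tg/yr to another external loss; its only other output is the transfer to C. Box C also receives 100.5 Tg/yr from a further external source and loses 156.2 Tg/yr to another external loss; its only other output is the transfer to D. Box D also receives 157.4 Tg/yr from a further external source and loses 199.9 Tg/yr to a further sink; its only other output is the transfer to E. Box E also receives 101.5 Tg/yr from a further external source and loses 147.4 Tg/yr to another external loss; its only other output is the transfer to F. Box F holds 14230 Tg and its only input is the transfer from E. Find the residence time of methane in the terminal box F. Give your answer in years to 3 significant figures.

Box A: F(A→B) = (254.0 + 219.4) − 185.5 = 287.90 Tg/yr.
Box B: F(B→C) = (287.90 + 176.0) − 170.5 = 293.40 Tg/yr.
Box C: F(C→D) = (293.40 + 100.5) − 156.2 = 237.70 Tg/yr.
Box D: F(D→E) = (237.70 + 157.4) − 199.9 = 195.20 Tg/yr.
Box E: F(E→F) = (195.20 + 101.5) − 147.4 = 149.30 Tg/yr.
Box F throughput = its input = 149.30 Tg/yr; τ = 14230 / 149.30 = 95.31 yr.

95.3 yr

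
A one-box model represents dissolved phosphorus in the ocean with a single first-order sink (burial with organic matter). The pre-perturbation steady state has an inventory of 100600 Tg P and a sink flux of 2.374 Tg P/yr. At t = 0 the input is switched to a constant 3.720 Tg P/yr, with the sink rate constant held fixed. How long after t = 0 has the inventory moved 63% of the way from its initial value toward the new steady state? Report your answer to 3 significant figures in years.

τ = M₀/F₀ = 100600/2.374 = 42380 yr.
The remaining gap fraction is e^(−t/τ); 63% covered ⇒ e^(−t/τ) = 0.370.
t = −τ ln(0.370) = 42380 × 0.9943 = 42130 yr.

42100 yr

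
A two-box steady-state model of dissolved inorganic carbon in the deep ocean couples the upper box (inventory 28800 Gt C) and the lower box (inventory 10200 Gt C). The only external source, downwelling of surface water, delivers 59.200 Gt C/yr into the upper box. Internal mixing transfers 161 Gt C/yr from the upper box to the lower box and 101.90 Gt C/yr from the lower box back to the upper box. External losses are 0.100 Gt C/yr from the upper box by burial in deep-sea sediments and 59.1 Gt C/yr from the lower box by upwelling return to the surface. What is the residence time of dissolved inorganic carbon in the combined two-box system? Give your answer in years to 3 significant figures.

659 yr

Residence time in the combined system uses the total inventory and the total *external* removal — internal exchanges between the two boxes cancel.
M_total = 28800 + 10200 = 39000 Gt C.
ΣF_external_out = 0.100 + 59.1 = 59.200 Gt C/yr.
τ = M_total / ΣF_ext = 39000 / 59.200 = 658.8 yr.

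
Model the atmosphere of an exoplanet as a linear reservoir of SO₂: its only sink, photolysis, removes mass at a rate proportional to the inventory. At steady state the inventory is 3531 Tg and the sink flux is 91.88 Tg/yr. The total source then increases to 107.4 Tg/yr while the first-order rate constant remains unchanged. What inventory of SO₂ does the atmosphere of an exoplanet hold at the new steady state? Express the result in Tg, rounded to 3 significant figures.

Rate constant k = F/M = 91.88 / 3531 = 0.02602 yr⁻¹.
At the new steady state, source = k·M_new ⇒ M_new = 107.4 / 0.02602 = 4127 Tg.
(Equivalently M_new = M × F_new/F_old = 3531 × 107.4/91.88.)

4130 Tg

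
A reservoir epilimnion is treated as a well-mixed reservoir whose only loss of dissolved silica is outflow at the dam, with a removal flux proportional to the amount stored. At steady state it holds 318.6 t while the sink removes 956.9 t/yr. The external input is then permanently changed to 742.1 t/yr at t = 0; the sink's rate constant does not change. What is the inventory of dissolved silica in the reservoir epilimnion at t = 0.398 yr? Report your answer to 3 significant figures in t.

269 t

τ = M₀/F₀ = 318.6/956.9 = 0.3330 yr; rate constant k = 1/τ.
New steady state M_∞ = F₁/k = F₁·τ = 742.1 × 0.3330 = 247.08 t.
M(t) = M_∞ + (M₀ − M_∞)·e^(−t/τ); t/τ = 0.398/0.3330 = 1.195, so e^(−t/τ) = 0.3026.
M(t) = 247.08 + 71.52 × 0.3026 = 268.72 t.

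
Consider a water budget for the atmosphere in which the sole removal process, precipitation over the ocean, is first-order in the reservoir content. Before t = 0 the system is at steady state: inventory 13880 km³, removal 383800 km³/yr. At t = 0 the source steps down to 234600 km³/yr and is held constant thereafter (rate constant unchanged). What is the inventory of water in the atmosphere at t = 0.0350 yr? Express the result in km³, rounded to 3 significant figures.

τ = M₀/F₀ = 13880/383800 = 0.03616 yr; rate constant k = 1/τ.
New steady state M_∞ = F₁/k = F₁·τ = 234600 × 0.03616 = 8484.2 km³.
M(t) = M_∞ + (M₀ − M_∞)·e^(−t/τ); t/τ = 0.0350/0.03616 = 0.9678, so e^(−t/τ) = 0.3799.
M(t) = 8484.2 + 5396 × 0.3799 = 10534 km³.

10500 km³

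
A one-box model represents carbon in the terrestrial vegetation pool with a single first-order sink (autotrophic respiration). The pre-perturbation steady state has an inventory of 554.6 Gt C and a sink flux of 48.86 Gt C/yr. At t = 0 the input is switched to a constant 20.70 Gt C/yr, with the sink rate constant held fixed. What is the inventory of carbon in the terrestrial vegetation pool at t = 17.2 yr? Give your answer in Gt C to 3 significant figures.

τ = M₀/F₀ = 554.6/48.86 = 11.35 yr; rate constant k = 1/τ.
New steady state M_∞ = F₁/k = F₁·τ = 20.70 × 11.35 = 234.96 Gt C.
M(t) = M_∞ + (M₀ − M_∞)·e^(−t/τ); t/τ = 17.2/11.35 = 1.515, so e^(−t/τ) = 0.2197.
M(t) = 234.96 + 319.6 × 0.2197 = 305.20 Gt C.

305 Gt C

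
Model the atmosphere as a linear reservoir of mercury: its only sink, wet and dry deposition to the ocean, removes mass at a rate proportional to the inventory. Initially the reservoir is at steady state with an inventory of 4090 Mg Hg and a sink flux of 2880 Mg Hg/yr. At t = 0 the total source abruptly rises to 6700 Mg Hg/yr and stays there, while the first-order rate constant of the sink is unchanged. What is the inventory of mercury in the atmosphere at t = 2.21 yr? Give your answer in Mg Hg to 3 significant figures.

Residence time τ = M₀/F₀ = 1.420 yr. The eventual steady state is M_∞ = M₀·(F₁/F₀) = 4090 × 6700/2880 = 9514.9 Mg Hg.
The anomaly ΔM(t) = M(t) − M_∞ decays as ΔM₀·e^(−t/τ) with ΔM₀ = 4090 − 9514.9 = −5425 Mg Hg.
At t = 2.21 yr, e^(−t/τ) = e^(−1.556) = 0.2109, so ΔM = −1144 Mg Hg and M = 9514.9 − 1144 = 8370.6 Mg Hg.

8370 Mg Hg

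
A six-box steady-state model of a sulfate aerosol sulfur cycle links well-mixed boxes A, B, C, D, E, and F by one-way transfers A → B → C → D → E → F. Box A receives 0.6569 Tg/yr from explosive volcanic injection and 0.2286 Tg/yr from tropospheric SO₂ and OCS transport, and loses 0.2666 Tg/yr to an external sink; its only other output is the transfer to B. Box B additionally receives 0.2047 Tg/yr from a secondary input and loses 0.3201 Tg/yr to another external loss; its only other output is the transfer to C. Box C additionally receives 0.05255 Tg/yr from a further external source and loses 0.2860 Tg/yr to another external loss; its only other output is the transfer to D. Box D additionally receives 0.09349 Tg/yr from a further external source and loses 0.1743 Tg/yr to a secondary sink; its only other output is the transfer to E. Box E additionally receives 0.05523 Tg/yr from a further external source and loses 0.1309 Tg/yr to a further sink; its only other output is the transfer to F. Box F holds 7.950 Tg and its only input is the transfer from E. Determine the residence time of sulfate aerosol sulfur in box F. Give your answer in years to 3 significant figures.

70.0 yr

Box A: F(A→B) = (0.6569 + 0.2286) − 0.2666 = 0.61890 Tg/yr.
Box B: F(B→C) = (0.61890 + 0.2047) − 0.3201 = 0.50350 Tg/yr.
Box C: F(C→D) = (0.50350 + 0.05255) − 0.2860 = 0.27005 Tg/yr.
Box D: F(D→E) = (0.27005 + 0.09349) − 0.1743 = 0.18924 Tg/yr.
Box E: F(E→F) = (0.18924 + 0.05523) − 0.1309 = 0.11357 Tg/yr.
Box F throughput = its input = 0.11357 Tg/yr; τ = 7.950 / 0.11357 = 70.00 yr.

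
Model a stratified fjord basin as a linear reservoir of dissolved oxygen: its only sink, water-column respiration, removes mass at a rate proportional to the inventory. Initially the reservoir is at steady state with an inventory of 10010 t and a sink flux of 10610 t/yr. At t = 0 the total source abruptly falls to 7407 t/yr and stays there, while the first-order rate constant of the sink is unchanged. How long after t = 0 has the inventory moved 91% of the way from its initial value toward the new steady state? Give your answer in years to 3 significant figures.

2.27 yr

τ = M₀/F₀ = 10010/10610 = 0.9434 yr.
The remaining gap fraction is e^(−t/τ); 91% covered ⇒ e^(−t/τ) = 0.0900.
t = −τ ln(0.0900) = 0.9434 × 2.408 = 2.272 yr.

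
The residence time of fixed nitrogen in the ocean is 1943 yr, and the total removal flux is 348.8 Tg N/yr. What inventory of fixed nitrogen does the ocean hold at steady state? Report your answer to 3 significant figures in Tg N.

678000 Tg N

τ = M/F ⇒ M = τ × F = 1943 × 348.8 = 677700 Tg N.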